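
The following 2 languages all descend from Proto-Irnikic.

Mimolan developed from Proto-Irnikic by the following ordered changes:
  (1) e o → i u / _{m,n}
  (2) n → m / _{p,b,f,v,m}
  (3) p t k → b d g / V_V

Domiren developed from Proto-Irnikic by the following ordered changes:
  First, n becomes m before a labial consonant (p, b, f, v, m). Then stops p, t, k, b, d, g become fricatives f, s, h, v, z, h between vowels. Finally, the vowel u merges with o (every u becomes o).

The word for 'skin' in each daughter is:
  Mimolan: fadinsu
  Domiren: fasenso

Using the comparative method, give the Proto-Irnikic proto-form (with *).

*fatensu

Position 4: Mimolan has i, Domiren has e. Domiren preserves e here (none of its changes turn any other segment into e), so the proto-segment is *e.
Position 7: Mimolan has u, Domiren has o. Taking the neighbouring segments as reconstructed: Mimolan u can only go back to *u; Domiren o could go back to *o or *u — the one source consistent with every daughter is *u.
This points to *fatensu. Verify forward in each daughter:
Mimolan: *fatensu
  fatensu → fatinsu   [pre-nasal raising]
  fatinsu (rule 2 does not apply)
  fatinsu → fadinsu   [intervocalic voicing]
  giving Mimolan fadinsu.
Domiren: *fatensu
  fatensu (rule 1 does not apply)
  fatensu → fasensu   [intervocalic lenition]
  fasensu → fasenso   [vowel merger]
  giving Domiren fasenso.
Only *fatensu yields all of Mimolan fadinsu, Domiren fasenso.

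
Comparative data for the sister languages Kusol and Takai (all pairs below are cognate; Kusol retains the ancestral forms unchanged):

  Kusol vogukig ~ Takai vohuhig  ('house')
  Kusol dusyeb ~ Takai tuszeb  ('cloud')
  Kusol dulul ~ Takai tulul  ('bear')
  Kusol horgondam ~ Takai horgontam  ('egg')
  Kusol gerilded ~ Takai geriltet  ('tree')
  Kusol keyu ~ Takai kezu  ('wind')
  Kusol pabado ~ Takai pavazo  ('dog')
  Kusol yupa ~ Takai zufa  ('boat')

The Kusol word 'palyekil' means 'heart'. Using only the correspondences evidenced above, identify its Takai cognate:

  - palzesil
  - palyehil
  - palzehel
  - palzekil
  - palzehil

dusyeb ~ tuszeb — Kusol y corresponds to Takai z after a consonant, before a front vowel.
vogukig ~ vohuhig — Kusol k corresponds to Takai h between vowels (before a front vowel).
Applying these to Kusol 'palyekil':
  palyekil → palzekil   (y→z after a consonant, before a front vowel)
  palzekil → palzehil   (k→h between vowels (before a front vowel))
So the Takai cognate is 'palzehil'.

palzehil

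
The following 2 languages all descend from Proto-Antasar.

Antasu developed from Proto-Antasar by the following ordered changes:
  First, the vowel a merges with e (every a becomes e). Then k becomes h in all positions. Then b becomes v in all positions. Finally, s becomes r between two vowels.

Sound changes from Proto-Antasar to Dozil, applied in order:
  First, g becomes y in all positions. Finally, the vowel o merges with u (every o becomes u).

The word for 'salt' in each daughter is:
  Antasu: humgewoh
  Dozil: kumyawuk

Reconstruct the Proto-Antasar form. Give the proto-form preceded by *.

Position 1: Antasu has h, Dozil has k. Dozil preserves k here (none of its changes turn any other segment into k), so the proto-segment is *k.
Position 5: Antasu has e, Dozil has a. Dozil preserves a here (none of its changes turn any other segment into a), so the proto-segment is *a.
Position 8: Antasu has h, Dozil has k. Dozil preserves k here (none of its changes turn any other segment into k), so the proto-segment is *k.
This points to *kumgawok. Verify forward in each daughter:
Antasu: start from *kumgawok.
  rule 1 (vowel merger): kumgawok → kumgewok
  rule 2 (unconditioned shift): kumgewok → humgewoh
  rule 3: no change — humgewoh
  rule 4: no change — humgewoh
  ⇒ Antasu humgewoh
Dozil: *kumgawok > kumyawok > kumyawuk  (by unconditioned shift, vowel merger)
*kumgawok is the unique common source.

*kumgawok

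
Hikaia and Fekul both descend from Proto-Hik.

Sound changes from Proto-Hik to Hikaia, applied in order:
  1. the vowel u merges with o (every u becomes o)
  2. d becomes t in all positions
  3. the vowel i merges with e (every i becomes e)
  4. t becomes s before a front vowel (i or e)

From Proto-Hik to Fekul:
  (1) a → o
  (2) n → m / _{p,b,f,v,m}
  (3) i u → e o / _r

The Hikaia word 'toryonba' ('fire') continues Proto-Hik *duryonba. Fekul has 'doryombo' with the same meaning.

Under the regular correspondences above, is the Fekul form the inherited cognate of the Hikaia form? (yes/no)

Derive the expected Fekul reflex of *duryonba:
Fekul: *duryonba
  duryonba → duryonbo   [vowel merger]
  duryonbo → duryombo   [nasal place assimilation]
  duryombo → doryombo   [pre-rhotic lowering]
  giving Fekul doryombo.
Fekul 'doryombo' matches the regular reflex exactly, so the pair is cognate.

yes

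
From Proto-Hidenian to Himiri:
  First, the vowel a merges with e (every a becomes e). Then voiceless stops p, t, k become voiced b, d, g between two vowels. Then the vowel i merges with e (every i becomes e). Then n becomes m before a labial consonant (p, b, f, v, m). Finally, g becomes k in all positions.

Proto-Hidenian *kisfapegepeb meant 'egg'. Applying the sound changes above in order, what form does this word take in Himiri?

Himiri: start from *kisfapegepeb.
  rule 1 (vowel merger): kisfapegepeb → kisfepegepeb
  rule 2 (intervocalic voicing): kisfepegepeb → kisfebegebeb
  rule 3 (vowel merger): kisfebegebeb → kesfebegebeb
  rule 4: no change — kesfebegebeb
  rule 5 (unconditioned shift): kesfebegebeb → kesfebekebeb
  ⇒ Himiri kesfebekebeb

kesfebekebeb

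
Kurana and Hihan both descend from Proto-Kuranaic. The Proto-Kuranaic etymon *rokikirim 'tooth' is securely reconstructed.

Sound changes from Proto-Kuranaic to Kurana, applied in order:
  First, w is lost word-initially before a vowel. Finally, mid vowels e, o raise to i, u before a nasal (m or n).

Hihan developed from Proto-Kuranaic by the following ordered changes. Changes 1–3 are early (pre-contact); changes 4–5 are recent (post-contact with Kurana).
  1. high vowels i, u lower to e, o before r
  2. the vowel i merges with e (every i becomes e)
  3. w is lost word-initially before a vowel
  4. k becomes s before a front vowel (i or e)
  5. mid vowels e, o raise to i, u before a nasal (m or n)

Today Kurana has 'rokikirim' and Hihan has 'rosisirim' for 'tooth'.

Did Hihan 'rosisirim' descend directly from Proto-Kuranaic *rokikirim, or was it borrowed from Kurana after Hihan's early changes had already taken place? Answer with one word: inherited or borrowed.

If inherited, *rokikirim would pass through all of Hihan's changes:
Hihan: *rokikirim > rokikerim > rokekerem > roseserem > roseserim  (by pre-rhotic lowering, vowel merger, palatalisation, pre-nasal raising)
If borrowed from Kurana 'rokikirim' after the early changes, it would undergo only the recent ones:
  rule 4 (palatalisation): rokikirim → rosisirim
  rule 5 (pre-nasal raising): no change (rosisirim)
  ⇒ as a loan: rosisirim
Hihan 'rosisirim' matches the loan outcome 'rosisirim', not the inherited 'roseserim' — it skipped the early Hihan changes, so it was borrowed from Kurana.

borrowed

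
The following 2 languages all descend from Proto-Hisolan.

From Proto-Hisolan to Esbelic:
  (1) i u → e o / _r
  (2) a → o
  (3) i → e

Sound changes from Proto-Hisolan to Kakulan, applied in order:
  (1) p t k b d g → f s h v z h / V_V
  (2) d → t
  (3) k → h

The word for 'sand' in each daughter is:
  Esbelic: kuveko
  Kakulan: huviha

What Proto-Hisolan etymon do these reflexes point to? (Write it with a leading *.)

*kuvika

Position 5: Esbelic has k, Kakulan has h. Esbelic preserves k here (none of its changes turn any other segment into k), so the proto-segment is *k.
Position 4: Esbelic has e, Kakulan has i. Kakulan preserves i here (none of its changes turn any other segment into i), so the proto-segment is *i.
Position 1: Esbelic has k, Kakulan has h. Esbelic preserves k here (none of its changes turn any other segment into k), so the proto-segment is *k.
This points to *kuvika. Verify forward in each daughter:
Esbelic: start from *kuvika.
  rule 1: no change — kuvika
  rule 2 (vowel merger): kuvika → kuviko
  rule 3 (vowel merger): kuviko → kuveko
  ⇒ Esbelic kuveko
Kakulan: *kuvika
  kuvika → kuviha   [intervocalic lenition]
  kuviha (rule 2 does not apply)
  kuviha → huviha   [unconditioned shift]
  giving Kakulan huviha.
*kuvika is the unique common source.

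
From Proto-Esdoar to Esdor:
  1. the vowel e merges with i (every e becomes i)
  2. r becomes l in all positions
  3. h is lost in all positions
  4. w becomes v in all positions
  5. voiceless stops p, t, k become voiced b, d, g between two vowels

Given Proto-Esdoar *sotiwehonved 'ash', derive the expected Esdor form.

sodivionvid

Esdor: start from *sotiwehonved.
  rule 1 (vowel merger): sotiwehonved → sotiwihonvid
  rule 2: no change — sotiwihonvid
  rule 3 (h-loss): sotiwihonvid → sotiwionvid
  rule 4 (unconditioned shift): sotiwionvid → sotivionvid
  rule 5 (intervocalic voicing): sotivionvid → sodivionvid
  ⇒ Esdor sodivionvid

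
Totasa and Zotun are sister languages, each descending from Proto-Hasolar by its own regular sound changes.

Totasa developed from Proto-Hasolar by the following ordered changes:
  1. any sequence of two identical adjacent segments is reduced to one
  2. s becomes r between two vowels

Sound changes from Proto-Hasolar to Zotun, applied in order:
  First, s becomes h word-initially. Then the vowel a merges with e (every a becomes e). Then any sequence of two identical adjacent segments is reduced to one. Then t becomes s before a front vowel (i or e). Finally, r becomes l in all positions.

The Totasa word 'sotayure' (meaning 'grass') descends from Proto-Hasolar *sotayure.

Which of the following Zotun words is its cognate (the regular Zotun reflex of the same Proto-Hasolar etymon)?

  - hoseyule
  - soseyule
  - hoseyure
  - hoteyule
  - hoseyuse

hoseyule

Zotun: *sotayure > hotayure > hoteyure > hoseyure > hoseyule  (by debuccalisation, vowel merger, palatalisation, unconditioned shift)
Only 'hoseyule' matches the regular Zotun development of *sotayure.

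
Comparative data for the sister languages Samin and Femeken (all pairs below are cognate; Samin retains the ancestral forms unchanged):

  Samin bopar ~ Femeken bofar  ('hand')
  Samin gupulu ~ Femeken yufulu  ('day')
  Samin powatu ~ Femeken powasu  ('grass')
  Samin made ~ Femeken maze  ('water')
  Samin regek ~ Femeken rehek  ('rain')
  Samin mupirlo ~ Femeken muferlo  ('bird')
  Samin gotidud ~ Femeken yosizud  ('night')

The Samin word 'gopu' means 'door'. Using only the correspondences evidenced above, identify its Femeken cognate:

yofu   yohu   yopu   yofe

yofu

gotidud ~ yosizud — Samin g corresponds to Femeken y word-initially before a back vowel.
gupulu ~ yufulu — Samin p corresponds to Femeken f between vowels (before a back vowel).
Applying these to Samin 'gopu':
  gopu → yopu   (g→y word-initially before a back vowel)
  yopu → yofu   (p→f between vowels (before a back vowel))
So the Femeken cognate is 'yofu'.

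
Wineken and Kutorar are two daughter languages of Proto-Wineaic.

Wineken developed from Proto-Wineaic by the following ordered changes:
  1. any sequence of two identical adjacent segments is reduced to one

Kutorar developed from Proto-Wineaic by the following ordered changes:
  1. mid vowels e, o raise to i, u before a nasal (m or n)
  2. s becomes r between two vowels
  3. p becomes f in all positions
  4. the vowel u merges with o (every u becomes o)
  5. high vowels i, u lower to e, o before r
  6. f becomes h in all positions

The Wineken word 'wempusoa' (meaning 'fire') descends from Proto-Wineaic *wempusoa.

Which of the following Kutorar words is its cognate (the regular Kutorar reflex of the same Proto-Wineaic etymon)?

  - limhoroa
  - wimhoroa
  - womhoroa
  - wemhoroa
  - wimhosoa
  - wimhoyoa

wimhoroa

Kutorar: *wempusoa
  wempusoa → wimpusoa   [pre-nasal raising]
  wimpusoa → wimpuroa   [rhotacism]
  wimpuroa → wimfuroa   [unconditioned shift]
  wimfuroa → wimforoa   [vowel merger]
  wimforoa (rule 5 does not apply)
  wimforoa → wimhoroa   [unconditioned shift]
  giving Kutorar wimhoroa.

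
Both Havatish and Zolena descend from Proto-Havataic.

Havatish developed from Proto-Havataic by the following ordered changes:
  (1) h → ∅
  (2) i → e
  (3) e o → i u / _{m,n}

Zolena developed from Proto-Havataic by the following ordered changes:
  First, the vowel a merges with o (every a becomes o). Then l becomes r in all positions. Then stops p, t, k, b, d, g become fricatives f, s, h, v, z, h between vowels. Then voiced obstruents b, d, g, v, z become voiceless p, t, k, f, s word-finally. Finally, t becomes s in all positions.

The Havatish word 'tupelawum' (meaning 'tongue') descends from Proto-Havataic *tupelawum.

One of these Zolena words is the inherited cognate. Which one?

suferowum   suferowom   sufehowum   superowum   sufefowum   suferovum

Zolena: *tupelawum
  tupelawum → tupelowum   [vowel merger]
  tupelowum → tuperowum   [unconditioned shift]
  tuperowum → tuferowum   [intervocalic lenition]
  tuferowum (rule 4 does not apply)
  tuferowum → suferowum   [unconditioned shift]
  giving Zolena suferowum.
Only 'suferowum' matches the regular Zolena development of *tupelawum.

suferowum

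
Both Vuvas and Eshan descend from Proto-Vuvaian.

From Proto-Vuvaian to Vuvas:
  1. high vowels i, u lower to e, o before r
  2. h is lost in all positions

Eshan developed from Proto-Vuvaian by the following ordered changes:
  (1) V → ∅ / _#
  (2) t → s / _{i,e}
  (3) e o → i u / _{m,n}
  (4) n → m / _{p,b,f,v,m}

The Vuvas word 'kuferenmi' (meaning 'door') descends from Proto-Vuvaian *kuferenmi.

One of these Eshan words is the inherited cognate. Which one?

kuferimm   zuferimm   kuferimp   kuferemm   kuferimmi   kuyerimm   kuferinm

Eshan: *kuferenmi > kuferenm > kuferinm > kuferimm  (by apocope, pre-nasal raising, nasal place assimilation)
Among the options, 'kuferimm' alone shows every Eshan change applied in order.

kuferimm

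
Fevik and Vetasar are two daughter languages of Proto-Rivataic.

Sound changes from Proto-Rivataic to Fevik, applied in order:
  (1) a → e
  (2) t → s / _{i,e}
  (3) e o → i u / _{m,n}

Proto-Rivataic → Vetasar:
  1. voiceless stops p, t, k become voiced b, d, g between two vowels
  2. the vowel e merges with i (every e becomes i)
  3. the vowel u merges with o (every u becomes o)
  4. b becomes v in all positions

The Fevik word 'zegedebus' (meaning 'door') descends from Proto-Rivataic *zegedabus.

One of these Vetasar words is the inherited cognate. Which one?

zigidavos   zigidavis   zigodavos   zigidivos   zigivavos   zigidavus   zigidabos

Vetasar: start from *zegedabus.
  rule 1: no change — zegedabus
  rule 2 (vowel merger): zegedabus → zigidabus
  rule 3 (vowel merger): zigidabus → zigidabos
  rule 4 (unconditioned shift): zigidabos → zigidavos
  ⇒ Vetasar zigidavos

zigidavos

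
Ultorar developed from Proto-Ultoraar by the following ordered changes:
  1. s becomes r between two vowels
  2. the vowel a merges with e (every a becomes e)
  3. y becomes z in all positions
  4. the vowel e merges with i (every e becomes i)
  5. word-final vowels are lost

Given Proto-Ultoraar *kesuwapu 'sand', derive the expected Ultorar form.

Ultorar: *kesuwapu
  kesuwapu → keruwapu   [rhotacism]
  keruwapu → keruwepu   [vowel merger]
  keruwepu (rule 3 does not apply)
  keruwepu → kiruwipu   [vowel merger]
  kiruwipu → kiruwip   [apocope]
  giving Ultorar kiruwip.

kiruwip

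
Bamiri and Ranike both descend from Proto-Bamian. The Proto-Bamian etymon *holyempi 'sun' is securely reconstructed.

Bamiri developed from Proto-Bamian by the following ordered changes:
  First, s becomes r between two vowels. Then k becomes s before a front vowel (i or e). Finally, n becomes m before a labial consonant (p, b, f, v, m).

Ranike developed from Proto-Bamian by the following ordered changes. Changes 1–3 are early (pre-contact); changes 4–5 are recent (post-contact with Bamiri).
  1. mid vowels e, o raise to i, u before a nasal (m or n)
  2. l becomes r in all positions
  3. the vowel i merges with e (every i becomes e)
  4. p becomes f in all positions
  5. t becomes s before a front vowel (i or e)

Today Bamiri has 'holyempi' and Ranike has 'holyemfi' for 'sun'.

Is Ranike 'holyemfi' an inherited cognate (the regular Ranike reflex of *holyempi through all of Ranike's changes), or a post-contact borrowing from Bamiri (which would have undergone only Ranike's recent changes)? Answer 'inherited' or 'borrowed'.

borrowed

If inherited, *holyempi would pass through all of Ranike's changes:
Ranike: start from *holyempi.
  rule 1 (pre-nasal raising): holyempi → holyimpi
  rule 2 (unconditioned shift): holyimpi → horyimpi
  rule 3 (vowel merger): horyimpi → horyempe
  rule 4 (unconditioned shift): horyempe → horyemfe
  rule 5: no change — horyemfe
  ⇒ Ranike horyemfe
If borrowed from Bamiri 'holyempi' after the early changes, it would undergo only the recent ones:
  rule 4 (unconditioned shift): holyempi → holyemfi
  rule 5 (palatalisation): no change (holyemfi)
  ⇒ as a loan: holyemfi
Ranike 'holyemfi' matches the loan outcome 'holyemfi', not the inherited 'horyemfe' — it skipped the early Ranike changes, so it was borrowed from Bamiri.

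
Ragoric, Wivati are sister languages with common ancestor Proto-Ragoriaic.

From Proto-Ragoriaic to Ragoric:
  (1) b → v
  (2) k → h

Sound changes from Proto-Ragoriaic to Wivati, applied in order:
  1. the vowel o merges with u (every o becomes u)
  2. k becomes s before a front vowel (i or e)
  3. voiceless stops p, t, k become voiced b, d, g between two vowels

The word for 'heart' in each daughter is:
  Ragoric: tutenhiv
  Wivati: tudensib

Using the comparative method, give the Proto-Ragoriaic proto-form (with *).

*tutenkib

Position 6: Ragoric has h, Wivati has s. Taking the neighbouring segments as reconstructed: Ragoric h could go back to *k or *h; Wivati s could go back to *k or *s — the one source consistent with every daughter is *k.
Position 8: Ragoric has v, Wivati has b. Taking the neighbouring segments as reconstructed: Ragoric v could go back to *b or *v; Wivati b can only go back to *b — the one source consistent with every daughter is *b.
Position 3: Ragoric has t, Wivati has d. Ragoric preserves t here (none of its changes turn any other segment into t), so the proto-segment is *t.
Continuing position by position gives *tutenkib; check it forward:
Ragoric: *tutenkib > tutenkiv > tutenhiv  (by unconditioned shift, unconditioned shift)
Wivati: *tutenkib > tutensib > tudensib  (by palatalisation, intervocalic voicing)
No other proto-form is consistent with every reflex, so the reconstruction is *tutenkib.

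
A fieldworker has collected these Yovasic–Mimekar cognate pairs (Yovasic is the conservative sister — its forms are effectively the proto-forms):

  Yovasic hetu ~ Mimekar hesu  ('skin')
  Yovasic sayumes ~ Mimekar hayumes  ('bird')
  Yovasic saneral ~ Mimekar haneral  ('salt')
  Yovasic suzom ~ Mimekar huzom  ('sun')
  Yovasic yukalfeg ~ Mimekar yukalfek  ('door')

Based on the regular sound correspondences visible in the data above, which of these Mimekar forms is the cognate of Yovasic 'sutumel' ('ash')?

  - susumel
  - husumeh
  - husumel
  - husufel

suzom ~ huzom — Yovasic s corresponds to Mimekar h word-initially before a back vowel.
hetu ~ hesu — Yovasic t corresponds to Mimekar s between vowels (before a back vowel).
Applying these to Yovasic 'sutumel':
  sutumel → hutumel   (s→h word-initially before a back vowel)
  hutumel → husumel   (t→s between vowels (before a back vowel))
So the Mimekar cognate is 'husumel'.

husumel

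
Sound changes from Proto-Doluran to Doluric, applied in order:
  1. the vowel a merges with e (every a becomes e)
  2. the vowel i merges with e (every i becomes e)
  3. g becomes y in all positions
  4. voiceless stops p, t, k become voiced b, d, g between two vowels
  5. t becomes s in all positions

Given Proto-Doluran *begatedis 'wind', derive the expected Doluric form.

Doluric: *begatedis
  begatedis → begetedis   [vowel merger]
  begetedis → begetedes   [vowel merger]
  begetedes → beyetedes   [unconditioned shift]
  beyetedes → beyededes   [intervocalic voicing]
  beyededes (rule 5 does not apply)
  giving Doluric beyededes.

beyededes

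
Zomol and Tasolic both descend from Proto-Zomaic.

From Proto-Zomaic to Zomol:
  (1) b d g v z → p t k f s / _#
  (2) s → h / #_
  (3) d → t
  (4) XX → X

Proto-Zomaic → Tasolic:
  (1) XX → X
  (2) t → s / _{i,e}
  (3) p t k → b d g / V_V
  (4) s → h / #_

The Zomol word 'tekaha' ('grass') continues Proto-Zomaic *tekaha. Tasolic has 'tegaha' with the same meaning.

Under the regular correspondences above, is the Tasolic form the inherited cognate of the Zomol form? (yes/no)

no

Derive the expected Tasolic reflex of *tekaha:
Tasolic: *tekaha > sekaha > segaha > hegaha  (by palatalisation, intervocalic voicing, debuccalisation)
The regular Tasolic reflex would be 'hegaha', but the attested form is 'tegaha'. The correspondence is irregular, so they are not cognates (the Tasolic form has a different source).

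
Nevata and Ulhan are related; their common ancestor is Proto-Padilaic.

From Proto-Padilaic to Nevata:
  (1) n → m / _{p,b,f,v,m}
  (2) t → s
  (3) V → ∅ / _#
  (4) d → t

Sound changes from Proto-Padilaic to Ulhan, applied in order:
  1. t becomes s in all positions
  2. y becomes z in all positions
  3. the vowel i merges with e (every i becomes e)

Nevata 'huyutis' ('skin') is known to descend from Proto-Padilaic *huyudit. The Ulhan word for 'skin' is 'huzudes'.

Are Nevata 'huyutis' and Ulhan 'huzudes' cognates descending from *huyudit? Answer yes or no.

Derive the expected Ulhan reflex of *huyudit:
Ulhan: start from *huyudit.
  rule 1 (unconditioned shift): huyudit → huyudis
  rule 2 (unconditioned shift): huyudis → huzudis
  rule 3 (vowel merger): huzudis → huzudes
  ⇒ Ulhan huzudes
Ulhan 'huzudes' matches the regular reflex exactly, so the pair is cognate.

yes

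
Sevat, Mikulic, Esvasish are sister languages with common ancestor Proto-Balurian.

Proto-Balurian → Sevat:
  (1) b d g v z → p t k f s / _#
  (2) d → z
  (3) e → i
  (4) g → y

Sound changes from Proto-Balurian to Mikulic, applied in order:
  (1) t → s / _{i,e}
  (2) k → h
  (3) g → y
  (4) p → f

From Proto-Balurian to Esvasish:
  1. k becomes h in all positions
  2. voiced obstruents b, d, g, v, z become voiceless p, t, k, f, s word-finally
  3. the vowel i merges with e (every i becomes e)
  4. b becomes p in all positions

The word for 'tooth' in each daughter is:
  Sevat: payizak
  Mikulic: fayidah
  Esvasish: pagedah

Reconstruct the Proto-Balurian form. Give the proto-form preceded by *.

Position 7: Sevat has k, Mikulic has h, Esvasish has h. Taking the neighbouring segments as reconstructed: Sevat k could go back to *k or *g; Mikulic h could go back to *k or *h; Esvasish h could go back to *k or *h — the one source consistent with every daughter is *k.
Position 3: Sevat has y, Mikulic has y, Esvasish has g. Esvasish preserves g here (none of its changes turn any other segment into g), so the proto-segment is *g.
Continuing position by position gives *pagidak; check it forward:
Sevat: *pagidak > pagizak > payizak  (by unconditioned shift, unconditioned shift)
Mikulic: *pagidak > pagidah > payidah > fayidah  (by unconditioned shift, unconditioned shift, unconditioned shift)
Esvasish: *pagidak > pagidah > pagedah  (by unconditioned shift, vowel merger)
No other proto-form is consistent with every reflex, so the reconstruction is *pagidak.

*pagidak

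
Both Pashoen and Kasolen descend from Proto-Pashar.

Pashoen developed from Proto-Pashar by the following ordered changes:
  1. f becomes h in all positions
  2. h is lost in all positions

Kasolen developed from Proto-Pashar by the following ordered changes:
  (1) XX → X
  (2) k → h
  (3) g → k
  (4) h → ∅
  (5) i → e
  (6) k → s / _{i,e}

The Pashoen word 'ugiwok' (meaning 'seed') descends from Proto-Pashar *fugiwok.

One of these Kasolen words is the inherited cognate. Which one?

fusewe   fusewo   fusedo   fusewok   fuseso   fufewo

fusewo

Kasolen: *fugiwok > fugiwoh > fukiwoh > fukiwo > fukewo > fusewo  (by unconditioned shift, unconditioned shift, h-loss, vowel merger, palatalisation)
The other candidates each miss or misapply at least one Kasolen change.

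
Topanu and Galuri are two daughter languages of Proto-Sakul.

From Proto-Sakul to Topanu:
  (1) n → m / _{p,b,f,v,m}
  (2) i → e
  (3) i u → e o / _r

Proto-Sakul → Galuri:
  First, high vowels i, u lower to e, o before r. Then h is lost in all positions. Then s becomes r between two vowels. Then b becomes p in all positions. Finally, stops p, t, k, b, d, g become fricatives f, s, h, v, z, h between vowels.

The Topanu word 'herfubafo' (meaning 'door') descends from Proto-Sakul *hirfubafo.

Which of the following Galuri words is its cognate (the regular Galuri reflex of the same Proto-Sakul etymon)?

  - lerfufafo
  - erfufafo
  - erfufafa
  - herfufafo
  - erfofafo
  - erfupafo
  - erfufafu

erfufafo

Galuri: start from *hirfubafo.
  rule 1 (pre-rhotic lowering): hirfubafo → herfubafo
  rule 2 (h-loss): herfubafo → erfubafo
  rule 3: no change — erfubafo
  rule 4 (unconditioned shift): erfubafo → erfupafo
  rule 5 (intervocalic lenition): erfupafo → erfufafo
  ⇒ Galuri erfufafo
Among the options, 'erfufafo' alone shows every Galuri change applied in order.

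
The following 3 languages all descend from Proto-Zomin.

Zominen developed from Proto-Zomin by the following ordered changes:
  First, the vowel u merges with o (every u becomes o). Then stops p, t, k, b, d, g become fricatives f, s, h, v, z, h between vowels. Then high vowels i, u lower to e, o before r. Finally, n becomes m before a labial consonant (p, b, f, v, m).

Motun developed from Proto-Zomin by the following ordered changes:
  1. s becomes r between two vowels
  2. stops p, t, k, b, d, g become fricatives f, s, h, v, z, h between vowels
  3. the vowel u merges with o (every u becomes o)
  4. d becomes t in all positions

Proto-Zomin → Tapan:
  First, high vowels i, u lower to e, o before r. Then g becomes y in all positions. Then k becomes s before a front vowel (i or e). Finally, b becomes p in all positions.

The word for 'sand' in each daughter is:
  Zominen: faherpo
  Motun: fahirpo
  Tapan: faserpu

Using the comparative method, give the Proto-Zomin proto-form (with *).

Position 7: Zominen has o, Motun has o, Tapan has u. Tapan preserves u here (none of its changes turn any other segment into u), so the proto-segment is *u.
Position 3: Zominen has h, Motun has h, Tapan has s. Taking the neighbouring segments as reconstructed: Zominen h could go back to *k or *g or *h; Motun h could go back to *k or *g or *h; Tapan s could go back to *k or *s — the one source consistent with every daughter is *k.
Position 4: Zominen has e, Motun has i, Tapan has e. Motun preserves i here (none of its changes turn any other segment into i), so the proto-segment is *i.
This points to *fakirpu. Verify forward in each daughter:
Zominen: *fakirpu > fakirpo > fahirpo > faherpo  (by vowel merger, intervocalic lenition, pre-rhotic lowering)
Motun: start from *fakirpu.
  rule 1: no change — fakirpu
  rule 2 (intervocalic lenition): fakirpu → fahirpu
  rule 3 (vowel merger): fahirpu → fahirpo
  rule 4: no change — fahirpo
  ⇒ Motun fahirpo
Tapan: *fakirpu > fakerpu > faserpu  (by pre-rhotic lowering, palatalisation)
No other proto-form is consistent with every reflex, so the reconstruction is *fakirpu.

*fakirpu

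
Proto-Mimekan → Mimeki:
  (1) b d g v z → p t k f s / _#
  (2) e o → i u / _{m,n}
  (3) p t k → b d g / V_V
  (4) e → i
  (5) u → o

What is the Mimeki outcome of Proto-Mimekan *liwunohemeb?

liwonohimip

Mimeki: *liwunohemeb > liwunohemep > liwunohimep > liwunohimip > liwonohimip  (by final devoicing, pre-nasal raising, vowel merger, vowel merger)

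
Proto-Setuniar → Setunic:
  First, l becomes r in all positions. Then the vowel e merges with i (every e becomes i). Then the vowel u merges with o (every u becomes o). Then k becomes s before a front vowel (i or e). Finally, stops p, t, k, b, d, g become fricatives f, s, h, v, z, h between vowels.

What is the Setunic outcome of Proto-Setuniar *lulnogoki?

rornohosi

Setunic: *lulnogoki
  lulnogoki → rurnogoki   [unconditioned shift]
  rurnogoki (rule 2 does not apply)
  rurnogoki → rornogoki   [vowel merger]
  rornogoki → rornogosi   [palatalisation]
  rornogosi → rornohosi   [intervocalic lenition]
  giving Setunic rornohosi.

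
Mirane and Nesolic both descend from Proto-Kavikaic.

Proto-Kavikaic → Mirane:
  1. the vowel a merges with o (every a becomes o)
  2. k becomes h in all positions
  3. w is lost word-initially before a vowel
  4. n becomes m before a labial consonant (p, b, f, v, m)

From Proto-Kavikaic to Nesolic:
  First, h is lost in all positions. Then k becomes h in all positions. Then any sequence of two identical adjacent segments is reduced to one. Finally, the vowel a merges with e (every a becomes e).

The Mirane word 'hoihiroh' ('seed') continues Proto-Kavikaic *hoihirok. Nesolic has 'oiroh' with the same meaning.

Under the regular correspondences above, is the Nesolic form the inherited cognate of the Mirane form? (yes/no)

Derive the expected Nesolic reflex of *hoihirok:
Nesolic: *hoihirok
  hoihirok → oiirok   [h-loss]
  oiirok → oiiroh   [unconditioned shift]
  oiiroh → oiroh   [degemination]
  oiroh (rule 4 does not apply)
  giving Nesolic oiroh.
Nesolic 'oiroh' matches the regular reflex exactly, so the pair is cognate.

yes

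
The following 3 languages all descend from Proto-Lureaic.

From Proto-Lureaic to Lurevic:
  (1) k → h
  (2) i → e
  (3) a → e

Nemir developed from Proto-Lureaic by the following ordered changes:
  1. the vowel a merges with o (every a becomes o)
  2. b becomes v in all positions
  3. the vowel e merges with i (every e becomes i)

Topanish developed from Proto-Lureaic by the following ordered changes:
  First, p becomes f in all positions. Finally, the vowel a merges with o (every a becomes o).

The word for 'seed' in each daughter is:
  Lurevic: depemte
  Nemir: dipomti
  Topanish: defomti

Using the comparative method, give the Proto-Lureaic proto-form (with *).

*depamti

Position 7: Lurevic has e, Nemir has i, Topanish has i. Topanish preserves i here (none of its changes turn any other segment into i), so the proto-segment is *i.
Position 2: Lurevic has e, Nemir has i, Topanish has e. Topanish preserves e here (none of its changes turn any other segment into e), so the proto-segment is *e.
This points to *depamti. Verify forward in each daughter:
Lurevic: *depamti
  depamti (rule 1 does not apply)
  depamti → depamte   [vowel merger]
  depamte → depemte   [vowel merger]
  giving Lurevic depemte.
Nemir: *depamti
  depamti → depomti   [vowel merger]
  depomti (rule 2 does not apply)
  depomti → dipomti   [vowel merger]
  giving Nemir dipomti.
Topanish: *depamti
  depamti → defamti   [unconditioned shift]
  defamti → defomti   [vowel merger]
  giving Topanish defomti.
*depamti is the unique common source.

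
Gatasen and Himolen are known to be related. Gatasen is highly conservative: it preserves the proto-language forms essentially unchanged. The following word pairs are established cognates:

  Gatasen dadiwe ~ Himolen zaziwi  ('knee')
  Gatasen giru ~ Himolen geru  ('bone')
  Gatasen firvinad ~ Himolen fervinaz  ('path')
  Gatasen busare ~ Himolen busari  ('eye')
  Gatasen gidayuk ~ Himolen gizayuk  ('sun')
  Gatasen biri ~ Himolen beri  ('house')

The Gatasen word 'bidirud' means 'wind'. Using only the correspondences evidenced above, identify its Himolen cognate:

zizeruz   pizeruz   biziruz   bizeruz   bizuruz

dadiwe ~ zaziwi — Gatasen d corresponds to Himolen z between vowels (before a front vowel).
giru ~ geru, firvinad ~ fervinaz — Gatasen i corresponds to Himolen e after a consonant, before r.
firvinad ~ fervinaz — Gatasen d corresponds to Himolen z word-finally.
Applying these to Gatasen 'bidirud':
  bidirud → bizirud   (d→z between vowels (before a front vowel))
  bizirud → bizerud   (i→e after a consonant, before r)
  bizerud → bizeruz   (d→z word-finally)
So the Himolen cognate is 'bizeruz'.

bizeruz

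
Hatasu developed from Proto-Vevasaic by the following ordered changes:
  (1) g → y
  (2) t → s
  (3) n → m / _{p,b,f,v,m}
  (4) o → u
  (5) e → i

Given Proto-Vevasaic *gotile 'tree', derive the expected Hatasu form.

yusili

Hatasu: start from *gotile.
  rule 1 (unconditioned shift): gotile → yotile
  rule 2 (unconditioned shift): yotile → yosile
  rule 3: no change — yosile
  rule 4 (vowel merger): yosile → yusile
  rule 5 (vowel merger): yusile → yusili
  ⇒ Hatasu yusili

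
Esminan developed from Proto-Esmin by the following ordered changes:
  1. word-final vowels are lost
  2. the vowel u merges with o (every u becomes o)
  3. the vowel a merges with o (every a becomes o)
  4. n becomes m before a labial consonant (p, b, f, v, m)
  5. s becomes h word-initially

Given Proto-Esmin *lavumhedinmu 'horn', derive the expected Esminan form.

Esminan: *lavumhedinmu > lavumhedinm > lavomhedinm > lovomhedinm > lovomhedimm  (by apocope, vowel merger, vowel merger, nasal place assimilation)

lovomhedimm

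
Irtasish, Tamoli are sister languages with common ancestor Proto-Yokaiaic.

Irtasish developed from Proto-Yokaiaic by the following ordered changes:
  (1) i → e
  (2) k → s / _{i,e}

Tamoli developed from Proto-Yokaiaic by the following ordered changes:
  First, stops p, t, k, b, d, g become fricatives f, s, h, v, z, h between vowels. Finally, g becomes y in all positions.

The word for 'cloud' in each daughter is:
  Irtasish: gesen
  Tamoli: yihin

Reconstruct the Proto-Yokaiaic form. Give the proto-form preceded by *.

Position 3: Irtasish has s, Tamoli has h. Taking the neighbouring segments as reconstructed: Irtasish s could go back to *k or *s; Tamoli h could go back to *k or *g or *h — the one source consistent with every daughter is *k.
Position 2: Irtasish has e, Tamoli has i. Tamoli preserves i here (none of its changes turn any other segment into i), so the proto-segment is *i.
Verify the candidate proto-form against each daughter:
Irtasish: start from *gikin.
  rule 1 (vowel merger): gikin → geken
  rule 2 (palatalisation): geken → gesen
  ⇒ Irtasish gesen
Tamoli: start from *gikin.
  rule 1 (intervocalic lenition): gikin → gihin
  rule 2 (unconditioned shift): gihin → yihin
  ⇒ Tamoli yihin
*gikin is the unique common source.

*gikin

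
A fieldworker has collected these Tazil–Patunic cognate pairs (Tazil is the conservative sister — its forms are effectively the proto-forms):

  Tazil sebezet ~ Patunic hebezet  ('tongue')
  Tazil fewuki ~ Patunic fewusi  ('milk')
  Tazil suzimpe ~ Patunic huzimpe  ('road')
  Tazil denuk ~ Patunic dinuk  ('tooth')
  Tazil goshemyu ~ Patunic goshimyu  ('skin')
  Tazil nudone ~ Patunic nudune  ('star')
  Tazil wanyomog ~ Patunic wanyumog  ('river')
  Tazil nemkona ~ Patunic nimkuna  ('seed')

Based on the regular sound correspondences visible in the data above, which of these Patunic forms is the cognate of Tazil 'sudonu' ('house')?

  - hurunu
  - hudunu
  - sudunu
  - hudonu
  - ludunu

suzimpe ~ huzimpe — Tazil s corresponds to Patunic h word-initially before a back vowel.
nudone ~ nudune, nemkona ~ nimkuna — Tazil o corresponds to Patunic u after a consonant, before a nasal.
Applying these to Tazil 'sudonu':
  sudonu → hudonu   (s→h word-initially before a back vowel)
  hudonu → hudunu   (o→u after a consonant, before a nasal)
So the Patunic cognate is 'hudunu'.

hudunu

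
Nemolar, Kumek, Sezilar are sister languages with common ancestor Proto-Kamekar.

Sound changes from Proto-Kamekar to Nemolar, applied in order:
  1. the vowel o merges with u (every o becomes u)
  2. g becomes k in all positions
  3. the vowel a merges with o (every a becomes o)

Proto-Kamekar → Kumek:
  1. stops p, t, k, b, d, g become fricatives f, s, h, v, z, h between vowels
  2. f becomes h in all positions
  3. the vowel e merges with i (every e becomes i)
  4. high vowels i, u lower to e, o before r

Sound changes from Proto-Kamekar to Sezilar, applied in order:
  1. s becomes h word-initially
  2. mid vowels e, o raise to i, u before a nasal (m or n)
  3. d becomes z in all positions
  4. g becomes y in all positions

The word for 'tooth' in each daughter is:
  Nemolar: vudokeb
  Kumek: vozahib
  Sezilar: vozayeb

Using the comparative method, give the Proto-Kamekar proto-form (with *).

Position 3: Nemolar has d, Kumek has z, Sezilar has z. Nemolar preserves d here (none of its changes turn any other segment into d), so the proto-segment is *d.
Position 4: Nemolar has o, Kumek has a, Sezilar has a. Kumek preserves a here (none of its changes turn any other segment into a), so the proto-segment is *a.
This points to *vodageb. Verify forward in each daughter:
Nemolar: *vodageb > vudageb > vudakeb > vudokeb  (by vowel merger, unconditioned shift, vowel merger)
Kumek: *vodageb > vozaheb > vozahib  (by intervocalic lenition, vowel merger)
Sezilar: start from *vodageb.
  rule 1: no change — vodageb
  rule 2: no change — vodageb
  rule 3 (unconditioned shift): vodageb → vozageb
  rule 4 (unconditioned shift): vozageb → vozayeb
  ⇒ Sezilar vozayeb
No other proto-form is consistent with every reflex, so the reconstruction is *vodageb.

*vodageb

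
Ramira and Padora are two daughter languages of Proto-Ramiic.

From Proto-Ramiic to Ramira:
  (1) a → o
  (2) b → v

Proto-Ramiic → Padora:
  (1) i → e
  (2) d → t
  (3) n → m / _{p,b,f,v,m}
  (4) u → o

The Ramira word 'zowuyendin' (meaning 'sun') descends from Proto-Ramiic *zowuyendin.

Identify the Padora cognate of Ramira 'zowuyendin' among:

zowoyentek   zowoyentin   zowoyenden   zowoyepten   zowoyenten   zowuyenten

Padora: start from *zowuyendin.
  rule 1 (vowel merger): zowuyendin → zowuyenden
  rule 2 (unconditioned shift): zowuyenden → zowuyenten
  rule 3: no change — zowuyenten
  rule 4 (vowel merger): zowuyenten → zowoyenten
  ⇒ Padora zowoyenten
Only 'zowoyenten' matches the regular Padora development of *zowuyendin.

zowoyenten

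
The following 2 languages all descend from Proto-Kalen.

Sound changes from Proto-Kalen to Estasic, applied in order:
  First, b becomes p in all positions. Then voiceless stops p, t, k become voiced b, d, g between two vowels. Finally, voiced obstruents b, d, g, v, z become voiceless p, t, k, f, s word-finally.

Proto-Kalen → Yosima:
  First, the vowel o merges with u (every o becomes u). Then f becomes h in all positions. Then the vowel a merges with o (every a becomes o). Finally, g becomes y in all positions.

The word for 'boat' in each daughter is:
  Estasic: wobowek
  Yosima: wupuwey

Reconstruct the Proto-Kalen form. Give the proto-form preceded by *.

*wopoweg

Position 3: Estasic has b, Yosima has p. Yosima preserves p here (none of its changes turn any other segment into p), so the proto-segment is *p.
Position 7: Estasic has k, Yosima has y. Taking the neighbouring segments as reconstructed: Estasic k could go back to *k or *g; Yosima y could go back to *g or *y — the one source consistent with every daughter is *g.
Position 2: Estasic has o, Yosima has u. Estasic preserves o here (none of its changes turn any other segment into o), so the proto-segment is *o.
This points to *wopoweg. Verify forward in each daughter:
Estasic: *wopoweg
  wopoweg (rule 1 does not apply)
  wopoweg → woboweg   [intervocalic voicing]
  woboweg → wobowek   [final devoicing]
  giving Estasic wobowek.
Yosima: *wopoweg > wupuweg > wupuwey  (by vowel merger, unconditioned shift)
Only *wopoweg yields all of Estasic wobowek, Yosima wupuwey.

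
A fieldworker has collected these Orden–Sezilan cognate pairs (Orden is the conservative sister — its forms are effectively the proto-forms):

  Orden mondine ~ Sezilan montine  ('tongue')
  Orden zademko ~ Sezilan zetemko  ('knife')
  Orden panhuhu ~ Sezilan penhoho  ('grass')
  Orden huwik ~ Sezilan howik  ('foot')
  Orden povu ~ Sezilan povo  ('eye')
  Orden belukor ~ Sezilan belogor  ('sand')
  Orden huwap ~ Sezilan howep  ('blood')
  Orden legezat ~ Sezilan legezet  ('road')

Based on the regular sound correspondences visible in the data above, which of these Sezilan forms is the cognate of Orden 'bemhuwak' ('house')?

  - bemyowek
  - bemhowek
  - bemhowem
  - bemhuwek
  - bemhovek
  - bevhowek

bemhowek

panhuhu ~ penhoho, huwik ~ howik — Orden u corresponds to Sezilan o after a consonant, before a consonant other than r, m, n, p, b, f, v.
zademko ~ zetemko, legezat ~ legezet — Orden a corresponds to Sezilan e after a consonant, before a consonant other than r, m, n, p, b, f, v.
Applying these to Orden 'bemhuwak':
  bemhuwak → bemhowak   (u→o after a consonant, before a consonant other than r, m, n, p, b, f, v)
  bemhowak → bemhowek   (a→e after a consonant, before a consonant other than r, m, n, p, b, f, v)
So the Sezilan cognate is 'bemhowek'.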